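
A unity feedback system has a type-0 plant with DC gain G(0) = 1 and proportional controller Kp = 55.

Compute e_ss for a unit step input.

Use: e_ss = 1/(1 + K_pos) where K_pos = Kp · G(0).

K_pos = Kp · G(0) = 55 × 1 = 55. e_ss = 1/(1 + 55) = 0.0179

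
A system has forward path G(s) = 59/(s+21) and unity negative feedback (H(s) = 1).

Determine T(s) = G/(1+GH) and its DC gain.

T(s) = G/(1+GH) = [59/(s+21)] / [1 + 59/(s+21)] = 59/(s+21+59) = 59/(s+80). DC gain = 59/80 = 0.7375.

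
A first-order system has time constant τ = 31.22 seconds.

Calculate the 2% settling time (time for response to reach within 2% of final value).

For first-order system, 2% settling time ≈ 4τ = 4 × 31.22 = 124.88 s.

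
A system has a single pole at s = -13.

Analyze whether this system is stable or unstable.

Pole at s = -13 is in the left half-plane. Stable.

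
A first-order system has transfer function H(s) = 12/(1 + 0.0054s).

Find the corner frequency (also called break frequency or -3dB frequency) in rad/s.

Corner frequency = 1/τ = 1/0.0054 = 185.185 rad/s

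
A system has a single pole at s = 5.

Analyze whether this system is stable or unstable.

Pole at s = 5 is in the right half-plane. Unstable.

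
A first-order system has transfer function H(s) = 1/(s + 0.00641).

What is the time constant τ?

For H(s) = 1/(s + 1/τ), the pole is at -1/τ = -0.00641, so τ = 1/0.00641 = 156 s.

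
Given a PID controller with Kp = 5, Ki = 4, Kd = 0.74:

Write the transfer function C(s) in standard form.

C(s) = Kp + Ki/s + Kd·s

Substituting values: C(s) = 5 + 4/s + 0.74s = (0.74s² + 5s + 4)/s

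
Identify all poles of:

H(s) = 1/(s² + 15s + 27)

Discriminant = 15² - 4×1×27 = 225 - 108 = 117 > 0, so two distinct real poles. Using quadratic formula: s = (-15 ± √117)/(2×1) = (-15 ± √117)/2, with √117 ≈ 10.8167. s₁ ≈ -2.0917, s₂ ≈ -12.9083. Poles: s₁ = -2.0917, s₂ = -12.9083.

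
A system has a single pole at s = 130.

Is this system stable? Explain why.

Pole at s = 130 is in the right half-plane. Unstable.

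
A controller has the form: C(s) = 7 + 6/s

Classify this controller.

This is a Proportional-Integral (PI) controller.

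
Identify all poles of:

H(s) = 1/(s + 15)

Pole is where denominator = 0: s + 15 = 0, so s = -15.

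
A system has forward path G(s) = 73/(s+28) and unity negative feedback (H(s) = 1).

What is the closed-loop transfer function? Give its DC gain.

T(s) = G/(1+GH) = [73/(s+28)] / [1 + 73/(s+28)] = 73/(s+28+73) = 73/(s+101). DC gain = 73/101 = 0.7228.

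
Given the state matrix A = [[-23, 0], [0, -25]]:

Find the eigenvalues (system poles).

For diagonal matrix, eigenvalues are diagonal entries: λ₁ = -23, λ₂ = -25.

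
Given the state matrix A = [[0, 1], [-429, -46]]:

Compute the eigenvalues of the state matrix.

det(A - λI) = λ² - (-46)λ + 429 = (λ - (-33))(λ - (-13)). Eigenvalues: -33, -13.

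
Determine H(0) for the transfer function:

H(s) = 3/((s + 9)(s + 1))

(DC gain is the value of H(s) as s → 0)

DC gain = H(0) = 3/(9 × 1) = 3/9 = 0.3333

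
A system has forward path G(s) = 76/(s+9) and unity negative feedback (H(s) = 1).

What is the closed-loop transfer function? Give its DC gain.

T(s) = G/(1+GH) = [76/(s+9)] / [1 + 76/(s+9)] = 76/(s+9+76) = 76/(s+85). DC gain = 76/85 = 0.8941.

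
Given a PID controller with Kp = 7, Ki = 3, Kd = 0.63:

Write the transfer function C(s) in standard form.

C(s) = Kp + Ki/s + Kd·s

Substituting values: C(s) = 7 + 3/s + 0.63s = (0.63s² + 7s + 3)/s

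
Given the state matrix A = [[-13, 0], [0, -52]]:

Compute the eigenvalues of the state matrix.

For diagonal matrix, eigenvalues are diagonal entries: λ₁ = -13, λ₂ = -52.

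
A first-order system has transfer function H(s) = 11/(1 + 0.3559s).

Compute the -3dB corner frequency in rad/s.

Corner frequency = 1/τ = 1/0.3559 = 2.81 rad/s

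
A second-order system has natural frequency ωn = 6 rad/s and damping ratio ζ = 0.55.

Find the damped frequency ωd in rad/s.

ωd = ωn√(1 - ζ²) = 6√(1 - 0.55²) = 5.01 rad/s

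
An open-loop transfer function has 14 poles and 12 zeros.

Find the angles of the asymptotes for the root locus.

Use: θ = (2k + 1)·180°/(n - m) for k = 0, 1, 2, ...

n - m = 14 - 12 = 2. Angles: θk = (2k + 1)·180°/2 = 90°, 270°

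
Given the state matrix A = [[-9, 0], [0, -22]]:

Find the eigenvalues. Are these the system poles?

For diagonal matrix, eigenvalues are diagonal entries: λ₁ = -9, λ₂ = -22. Eigenvalues of A = system poles.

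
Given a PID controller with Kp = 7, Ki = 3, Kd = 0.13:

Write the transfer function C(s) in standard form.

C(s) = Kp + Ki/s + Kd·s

Substituting values: C(s) = 7 + 3/s + 0.13s = (0.13s² + 7s + 3)/s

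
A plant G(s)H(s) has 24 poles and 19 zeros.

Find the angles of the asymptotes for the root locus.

n - m = 24 - 19 = 5. Angles: θk = (2k + 1)·180°/5 = 36°, 108°, 180°, 252°, 324°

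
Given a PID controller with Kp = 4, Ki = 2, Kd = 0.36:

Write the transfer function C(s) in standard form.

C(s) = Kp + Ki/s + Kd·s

Substituting values: C(s) = 4 + 2/s + 0.36s = (0.36s² + 4s + 2)/s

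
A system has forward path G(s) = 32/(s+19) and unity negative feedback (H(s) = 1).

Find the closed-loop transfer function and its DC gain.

T(s) = G/(1+GH) = [32/(s+19)] / [1 + 32/(s+19)] = 32/(s+19+32) = 32/(s+51). DC gain = 32/51 = 0.6275.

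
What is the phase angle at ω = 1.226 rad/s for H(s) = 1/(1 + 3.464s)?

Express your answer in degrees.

Phase = -arctan(ωτ) = -arctan(1.226 × 3.464) = -76.8°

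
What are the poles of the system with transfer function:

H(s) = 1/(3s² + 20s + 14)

Discriminant = 20² - 4×3×14 = 400 - 168 = 232 > 0, so two distinct real poles. Using quadratic formula: s = (-20 ± √232)/(2×3) = (-20 ± √232)/6, with √232 ≈ 15.2315. s₁ ≈ -0.7947, s₂ ≈ -5.8719. Poles: s₁ = -0.7947, s₂ = -5.8719.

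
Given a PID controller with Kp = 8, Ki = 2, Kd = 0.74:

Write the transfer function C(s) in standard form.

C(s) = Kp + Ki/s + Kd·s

Substituting values: C(s) = 8 + 2/s + 0.74s = (0.74s² + 8s + 2)/s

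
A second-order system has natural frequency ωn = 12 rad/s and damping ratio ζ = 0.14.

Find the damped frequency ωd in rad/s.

ωd = ωn√(1 - ζ²) = 12√(1 - 0.14²) = 11.88 rad/s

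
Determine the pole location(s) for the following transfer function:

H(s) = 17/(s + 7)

Pole is where denominator = 0: s + 7 = 0, so s = -7.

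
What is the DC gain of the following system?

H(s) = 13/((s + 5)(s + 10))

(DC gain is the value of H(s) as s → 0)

DC gain = H(0) = 13/(5 × 10) = 13/50 = 0.26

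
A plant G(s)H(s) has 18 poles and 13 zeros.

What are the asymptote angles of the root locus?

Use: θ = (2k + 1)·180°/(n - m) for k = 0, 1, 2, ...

n - m = 18 - 13 = 5. Angles: θk = (2k + 1)·180°/5 = 36°, 108°, 180°, 252°, 324°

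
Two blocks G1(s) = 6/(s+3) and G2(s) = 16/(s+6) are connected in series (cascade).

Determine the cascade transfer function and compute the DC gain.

Series: multiply transfer functions. G_eq = 6/(s+3) × 16/(s+6) = 96/((s+3)(s+6)). DC gain = 96/(3×6) = 5.3333.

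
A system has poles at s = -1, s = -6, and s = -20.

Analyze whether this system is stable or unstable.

All poles are in the left half-plane. System is stable.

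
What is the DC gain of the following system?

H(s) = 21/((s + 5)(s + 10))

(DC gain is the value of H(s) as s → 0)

DC gain = H(0) = 21/(5 × 10) = 21/50 = 0.42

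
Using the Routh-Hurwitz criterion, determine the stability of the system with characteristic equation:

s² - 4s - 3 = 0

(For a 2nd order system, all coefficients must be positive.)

Coefficients: 1, -4, -3. b=-4, c=-3 not positive, so system is unstable.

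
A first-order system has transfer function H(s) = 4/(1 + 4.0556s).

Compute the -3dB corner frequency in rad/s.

Corner frequency = 1/τ = 1/4.0556 = 0.247 rad/s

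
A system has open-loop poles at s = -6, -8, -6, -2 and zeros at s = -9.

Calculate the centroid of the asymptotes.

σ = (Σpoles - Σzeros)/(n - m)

σ = (Σpoles - Σzeros)/(n - m) = (-22 - (-9))/(4 - 1) = -13/3 = -4.33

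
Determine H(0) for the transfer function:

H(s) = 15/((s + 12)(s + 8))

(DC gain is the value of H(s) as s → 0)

DC gain = H(0) = 15/(12 × 8) = 15/96 = 0.15625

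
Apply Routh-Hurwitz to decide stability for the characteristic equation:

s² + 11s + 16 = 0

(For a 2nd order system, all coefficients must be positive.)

Coefficients: 1, 11, 16. All positive, so system is stable.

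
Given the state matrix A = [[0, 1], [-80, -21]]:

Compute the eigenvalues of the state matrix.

det(A - λI) = λ² - (-21)λ + 80 = (λ - (-5))(λ - (-16)). Eigenvalues: -5, -16.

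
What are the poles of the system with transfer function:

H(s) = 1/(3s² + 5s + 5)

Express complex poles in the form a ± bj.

Discriminant = 5² - 4×3×5 = 25 - 60 = -35 < 0, so the poles are a complex conjugate pair s = (-5 ± j√35)/(2×3). Real part = -5/(2×3) = -5/6 ≈ -0.8333; imaginary part = ±√35/(2×3) ≈ 0.9860. Poles: s = -0.8333 ± 0.9860j.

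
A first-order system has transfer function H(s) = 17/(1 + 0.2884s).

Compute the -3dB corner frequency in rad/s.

Corner frequency = 1/τ = 1/0.2884 = 3.467 rad/s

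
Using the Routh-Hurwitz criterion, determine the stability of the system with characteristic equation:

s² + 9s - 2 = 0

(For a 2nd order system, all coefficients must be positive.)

Coefficients: 1, 9, -2. c=-2 not positive, so system is unstable.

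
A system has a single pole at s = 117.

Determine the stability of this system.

Pole at s = 117 is in the right half-plane. Unstable.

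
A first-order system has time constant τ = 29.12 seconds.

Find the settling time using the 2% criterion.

For first-order system, 2% settling time ≈ 4τ = 4 × 29.12 = 116.48 s.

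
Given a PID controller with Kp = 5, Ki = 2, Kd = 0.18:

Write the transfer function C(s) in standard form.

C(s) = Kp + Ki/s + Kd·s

Substituting values: C(s) = 5 + 2/s + 0.18s = (0.18s² + 5s + 2)/s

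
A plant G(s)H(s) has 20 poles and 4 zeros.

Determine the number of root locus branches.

Root locus has n branches where n = number of poles = 20.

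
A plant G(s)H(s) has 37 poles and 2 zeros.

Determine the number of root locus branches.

Root locus has n branches where n = number of poles = 37.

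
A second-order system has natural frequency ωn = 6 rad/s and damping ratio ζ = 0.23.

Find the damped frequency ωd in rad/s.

ωd = ωn√(1 - ζ²) = 6√(1 - 0.23²) = 5.84 rad/s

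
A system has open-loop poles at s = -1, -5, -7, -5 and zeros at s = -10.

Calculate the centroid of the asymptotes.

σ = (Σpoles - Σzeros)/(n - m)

σ = (Σpoles - Σzeros)/(n - m) = (-18 - (-10))/(4 - 1) = -8/3 = -2.67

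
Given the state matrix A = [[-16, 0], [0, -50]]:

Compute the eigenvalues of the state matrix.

For diagonal matrix, eigenvalues are diagonal entries: λ₁ = -16, λ₂ = -50.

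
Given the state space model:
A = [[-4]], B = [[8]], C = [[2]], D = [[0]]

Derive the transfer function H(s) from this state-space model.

(sI - A)⁻¹ = 1/(s + 4). H(s) = 2 × 8/(s + 4) + 0 = 16/(s + 4).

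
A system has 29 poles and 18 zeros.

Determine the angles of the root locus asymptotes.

n - m = 29 - 18 = 11. Angles: θk = (2k + 1)·180°/11 = 16.36°, 49.09°, 81.82°, 114.55°, 147.27°, 180°, 212.73°, 245.45°, 278.18°, 310.91°, 343.64°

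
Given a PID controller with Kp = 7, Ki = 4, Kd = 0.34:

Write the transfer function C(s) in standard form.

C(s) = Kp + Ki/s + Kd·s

Substituting values: C(s) = 7 + 4/s + 0.34s = (0.34s² + 7s + 4)/s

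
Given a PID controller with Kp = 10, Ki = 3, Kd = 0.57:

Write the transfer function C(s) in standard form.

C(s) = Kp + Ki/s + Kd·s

Substituting values: C(s) = 10 + 3/s + 0.57s = (0.57s² + 10s + 3)/s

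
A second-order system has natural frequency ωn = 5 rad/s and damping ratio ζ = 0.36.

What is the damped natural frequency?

ωd = ωn√(1 - ζ²) = 5√(1 - 0.36²) = 4.66 rad/s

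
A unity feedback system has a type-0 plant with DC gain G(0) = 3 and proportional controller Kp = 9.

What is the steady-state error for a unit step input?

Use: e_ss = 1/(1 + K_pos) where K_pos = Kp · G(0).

K_pos = Kp · G(0) = 9 × 3 = 27. e_ss = 1/(1 + 27) = 0.0357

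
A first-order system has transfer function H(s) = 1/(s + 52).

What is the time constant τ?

For H(s) = 1/(s + 1/τ), the pole is at -1/τ = -52, so τ = 1/52 = 0.0192 s.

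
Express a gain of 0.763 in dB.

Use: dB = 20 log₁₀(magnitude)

dB = 20 log₁₀(0.763) = -2.3 dB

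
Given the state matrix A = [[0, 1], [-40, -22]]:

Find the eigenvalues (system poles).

det(A - λI) = λ² - (-22)λ + 40 = (λ - (-2))(λ - (-20)). Eigenvalues: -2, -20.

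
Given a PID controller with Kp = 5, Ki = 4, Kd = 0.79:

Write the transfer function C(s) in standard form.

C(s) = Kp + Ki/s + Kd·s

Substituting values: C(s) = 5 + 4/s + 0.79s = (0.79s² + 5s + 4)/s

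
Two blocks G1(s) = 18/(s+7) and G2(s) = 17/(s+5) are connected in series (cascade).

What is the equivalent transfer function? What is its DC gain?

Series: multiply transfer functions. G_eq = 18/(s+7) × 17/(s+5) = 306/((s+7)(s+5)). DC gain = 306/(7×5) = 8.7429.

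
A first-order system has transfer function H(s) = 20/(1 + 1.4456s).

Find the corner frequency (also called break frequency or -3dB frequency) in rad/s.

Corner frequency = 1/τ = 1/1.4456 = 0.692 rad/s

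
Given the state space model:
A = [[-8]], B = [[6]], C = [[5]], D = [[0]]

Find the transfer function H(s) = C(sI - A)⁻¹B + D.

(sI - A)⁻¹ = 1/(s + 8). H(s) = 5 × 6/(s + 8) + 0 = 30/(s + 8).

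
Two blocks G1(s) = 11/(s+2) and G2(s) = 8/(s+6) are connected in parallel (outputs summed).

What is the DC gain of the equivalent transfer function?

Parallel: G_eq = G1 + G2. DC gain = G1(0) + G2(0) = 11/2 + 8/6 = 5.5 + 1.3333 = 6.8333.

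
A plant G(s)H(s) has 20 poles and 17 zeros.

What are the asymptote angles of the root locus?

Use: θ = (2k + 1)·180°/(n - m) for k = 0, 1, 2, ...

n - m = 20 - 17 = 3. Angles: θk = (2k + 1)·180°/3 = 60°, 180°, 300°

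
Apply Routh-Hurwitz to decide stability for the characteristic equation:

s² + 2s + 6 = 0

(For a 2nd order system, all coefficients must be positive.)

Coefficients: 1, 2, 6. All positive, so system is stable.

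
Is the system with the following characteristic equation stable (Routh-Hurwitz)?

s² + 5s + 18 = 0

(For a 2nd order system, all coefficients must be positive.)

Coefficients: 1, 5, 18. All positive, so system is stable.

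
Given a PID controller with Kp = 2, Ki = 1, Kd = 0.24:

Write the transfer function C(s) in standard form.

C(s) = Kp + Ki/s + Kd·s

Substituting values: C(s) = 2 + 1/s + 0.24s = (0.24s² + 2s + 1)/s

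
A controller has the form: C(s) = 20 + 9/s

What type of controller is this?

This is a Proportional-Integral (PI) controller.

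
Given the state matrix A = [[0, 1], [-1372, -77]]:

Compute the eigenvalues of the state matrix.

det(A - λI) = λ² - (-77)λ + 1372 = (λ - (-28))(λ - (-49)). Eigenvalues: -28, -49.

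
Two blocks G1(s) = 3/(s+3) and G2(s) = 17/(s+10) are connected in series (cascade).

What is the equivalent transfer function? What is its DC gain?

Series: multiply transfer functions. G_eq = 3/(s+3) × 17/(s+10) = 51/((s+3)(s+10)). DC gain = 51/(3×10) = 1.7.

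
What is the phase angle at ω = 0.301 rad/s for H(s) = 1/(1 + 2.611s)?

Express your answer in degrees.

Phase = -arctan(ωτ) = -arctan(0.301 × 2.611) = -38.2°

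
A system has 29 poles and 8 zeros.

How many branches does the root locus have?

Root locus has n branches where n = number of poles = 29.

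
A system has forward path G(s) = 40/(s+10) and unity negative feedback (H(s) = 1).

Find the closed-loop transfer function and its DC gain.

T(s) = G/(1+GH) = [40/(s+10)] / [1 + 40/(s+10)] = 40/(s+10+40) = 40/(s+50). DC gain = 40/50 = 0.8.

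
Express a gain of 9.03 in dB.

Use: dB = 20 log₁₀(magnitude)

dB = 20 log₁₀(9.03) = 19.1 dB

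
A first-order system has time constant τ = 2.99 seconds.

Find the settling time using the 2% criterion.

For first-order system, 2% settling time ≈ 4τ = 4 × 2.99 = 11.96 s.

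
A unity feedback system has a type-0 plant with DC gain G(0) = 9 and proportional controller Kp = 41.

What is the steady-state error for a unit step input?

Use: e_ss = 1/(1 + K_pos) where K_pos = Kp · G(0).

K_pos = Kp · G(0) = 41 × 9 = 369. e_ss = 1/(1 + 369) = 0.0027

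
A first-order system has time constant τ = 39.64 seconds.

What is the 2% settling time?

For first-order system, 2% settling time ≈ 4τ = 4 × 39.64 = 158.56 s.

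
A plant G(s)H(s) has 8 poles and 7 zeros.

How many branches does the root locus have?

Root locus has n branches where n = number of poles = 8.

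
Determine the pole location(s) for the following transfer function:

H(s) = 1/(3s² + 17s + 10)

Discriminant = 17² - 4×3×10 = 289 - 120 = 169 > 0, so two distinct real poles. Using quadratic formula: s = (-17 ± √169)/(2×3) = (-17 ± √169)/6, with √169 = 13. s₁ = -4/6 ≈ -0.6667, s₂ = -30/6 = -5. Poles: s₁ = -0.6667, s₂ = -5.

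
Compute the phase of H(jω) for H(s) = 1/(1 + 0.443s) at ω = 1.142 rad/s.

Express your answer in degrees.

Phase = -arctan(ωτ) = -arctan(1.142 × 0.443) = -26.8°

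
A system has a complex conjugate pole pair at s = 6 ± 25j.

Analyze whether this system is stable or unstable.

Real part of poles is 6 (> 0, right half-plane). Unstable.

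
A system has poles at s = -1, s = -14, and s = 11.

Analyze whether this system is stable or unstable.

Pole(s) at s = 11 are not in the left half-plane. System is unstable.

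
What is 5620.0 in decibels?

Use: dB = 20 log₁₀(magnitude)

dB = 20 log₁₀(5620.0) = 75.0 dB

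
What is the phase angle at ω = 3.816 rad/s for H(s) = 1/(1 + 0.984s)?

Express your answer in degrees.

Phase = -arctan(ωτ) = -arctan(3.816 × 0.984) = -75.1°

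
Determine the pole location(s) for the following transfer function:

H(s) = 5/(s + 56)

Pole is where denominator = 0: s + 56 = 0, so s = -56.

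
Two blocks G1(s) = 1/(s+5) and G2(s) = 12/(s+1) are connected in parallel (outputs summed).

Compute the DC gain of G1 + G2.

Parallel: G_eq = G1 + G2. DC gain = G1(0) + G2(0) = 1/5 + 12/1 = 0.2 + 12 = 12.2.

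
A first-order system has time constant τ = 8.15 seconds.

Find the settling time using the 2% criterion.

For first-order system, 2% settling time ≈ 4τ = 4 × 8.15 = 32.6 s.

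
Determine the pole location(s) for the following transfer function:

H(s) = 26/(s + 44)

Pole is where denominator = 0: s + 44 = 0, so s = -44.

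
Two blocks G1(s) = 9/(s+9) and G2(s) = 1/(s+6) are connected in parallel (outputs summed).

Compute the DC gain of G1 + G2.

Parallel: G_eq = G1 + G2. DC gain = G1(0) + G2(0) = 9/9 + 1/6 = 1 + 0.1667 = 1.1667.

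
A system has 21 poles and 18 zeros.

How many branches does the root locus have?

Root locus has n branches where n = number of poles = 21.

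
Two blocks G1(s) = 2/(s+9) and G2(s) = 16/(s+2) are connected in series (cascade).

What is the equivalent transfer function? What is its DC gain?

Series: multiply transfer functions. G_eq = 2/(s+9) × 16/(s+2) = 32/((s+9)(s+2)). DC gain = 32/(9×2) = 1.7778.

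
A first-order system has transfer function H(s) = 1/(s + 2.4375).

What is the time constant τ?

For H(s) = 1/(s + 1/τ), the pole is at -1/τ = -2.4375, so τ = 1/2.4375 = 0.4103 s.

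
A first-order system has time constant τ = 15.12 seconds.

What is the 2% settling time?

For first-order system, 2% settling time ≈ 4τ = 4 × 15.12 = 60.48 s.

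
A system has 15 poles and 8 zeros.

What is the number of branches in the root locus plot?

Root locus has n branches where n = number of poles = 15.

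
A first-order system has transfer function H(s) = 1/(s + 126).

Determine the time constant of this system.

For H(s) = 1/(s + 1/τ), the pole is at -1/τ = -126, so τ = 1/126 = 0.0079 s.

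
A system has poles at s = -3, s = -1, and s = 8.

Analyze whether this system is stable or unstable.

Pole(s) at s = 8 are not in the left half-plane. System is unstable.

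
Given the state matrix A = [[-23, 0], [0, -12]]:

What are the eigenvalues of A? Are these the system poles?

For diagonal matrix, eigenvalues are diagonal entries: λ₁ = -23, λ₂ = -12. Eigenvalues of A = system poles.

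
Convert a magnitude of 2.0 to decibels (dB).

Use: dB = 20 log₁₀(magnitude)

dB = 20 log₁₀(2.0) = 6.0 dB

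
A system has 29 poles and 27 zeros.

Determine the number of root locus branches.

Root locus has n branches where n = number of poles = 29.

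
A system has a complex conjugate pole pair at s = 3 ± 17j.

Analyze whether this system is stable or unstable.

Real part of poles is 3 (> 0, right half-plane). Unstable.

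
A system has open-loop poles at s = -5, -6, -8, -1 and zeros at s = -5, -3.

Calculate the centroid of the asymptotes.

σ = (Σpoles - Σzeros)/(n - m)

σ = (Σpoles - Σzeros)/(n - m) = (-20 - (-8))/(4 - 2) = -12/2 = -6.0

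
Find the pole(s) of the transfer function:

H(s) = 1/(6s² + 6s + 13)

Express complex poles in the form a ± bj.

Discriminant = 6² - 4×6×13 = 36 - 312 = -276 < 0, so the poles are a complex conjugate pair s = (-6 ± j√276)/(2×6). Real part = -6/(2×6) = -6/12 = -0.5; imaginary part = ±√276/(2×6) ≈ 1.3844. Poles: s = -0.5 ± 1.3844j.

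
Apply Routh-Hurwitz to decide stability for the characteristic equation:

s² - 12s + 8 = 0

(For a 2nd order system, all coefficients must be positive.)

Coefficients: 1, -12, 8. b=-12 not positive, so system is unstable.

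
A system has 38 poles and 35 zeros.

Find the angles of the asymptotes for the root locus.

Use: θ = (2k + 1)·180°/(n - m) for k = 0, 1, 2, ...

n - m = 38 - 35 = 3. Angles: θk = (2k + 1)·180°/3 = 60°, 180°, 300°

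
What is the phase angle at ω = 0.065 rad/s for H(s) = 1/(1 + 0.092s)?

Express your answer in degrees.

Phase = -arctan(ωτ) = -arctan(0.065 × 0.092) = -0.3°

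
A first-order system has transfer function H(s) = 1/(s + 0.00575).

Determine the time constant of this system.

For H(s) = 1/(s + 1/τ), the pole is at -1/τ = -0.00575, so τ = 1/0.00575 = 173.9 s.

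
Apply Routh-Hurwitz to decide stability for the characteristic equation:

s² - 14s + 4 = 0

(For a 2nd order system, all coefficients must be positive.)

Coefficients: 1, -14, 4. b=-14 not positive, so system is unstable.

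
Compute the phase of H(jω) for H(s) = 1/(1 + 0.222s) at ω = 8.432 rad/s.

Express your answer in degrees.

Phase = -arctan(ωτ) = -arctan(8.432 × 0.222) = -61.9°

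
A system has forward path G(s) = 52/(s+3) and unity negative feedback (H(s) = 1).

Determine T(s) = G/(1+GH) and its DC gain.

T(s) = G/(1+GH) = [52/(s+3)] / [1 + 52/(s+3)] = 52/(s+3+52) = 52/(s+55). DC gain = 52/55 = 0.9455.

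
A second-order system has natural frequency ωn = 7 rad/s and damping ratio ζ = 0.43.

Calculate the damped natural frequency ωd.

ωd = ωn√(1 - ζ²) = 7√(1 - 0.43²) = 6.32 rad/s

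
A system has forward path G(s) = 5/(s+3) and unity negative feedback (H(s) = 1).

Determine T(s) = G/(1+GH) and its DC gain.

T(s) = G/(1+GH) = [5/(s+3)] / [1 + 5/(s+3)] = 5/(s+3+5) = 5/(s+8). DC gain = 5/8 = 0.625.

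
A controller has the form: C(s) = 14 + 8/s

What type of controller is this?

This is a Proportional-Integral (PI) controller.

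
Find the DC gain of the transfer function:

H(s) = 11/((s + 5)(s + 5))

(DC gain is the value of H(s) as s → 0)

DC gain = H(0) = 11/(5 × 5) = 11/25 = 0.44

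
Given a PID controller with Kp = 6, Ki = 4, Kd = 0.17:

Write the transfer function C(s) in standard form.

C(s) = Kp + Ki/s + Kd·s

Substituting values: C(s) = 6 + 4/s + 0.17s = (0.17s² + 6s + 4)/s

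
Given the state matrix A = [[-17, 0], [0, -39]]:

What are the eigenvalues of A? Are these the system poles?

For diagonal matrix, eigenvalues are diagonal entries: λ₁ = -17, λ₂ = -39. Eigenvalues of A = system poles.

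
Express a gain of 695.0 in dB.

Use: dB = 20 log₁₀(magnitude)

dB = 20 log₁₀(695.0) = 56.8 dB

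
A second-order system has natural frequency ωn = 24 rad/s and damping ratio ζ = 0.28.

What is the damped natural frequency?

ωd = ωn√(1 - ζ²) = 24√(1 - 0.28²) = 23.04 rad/s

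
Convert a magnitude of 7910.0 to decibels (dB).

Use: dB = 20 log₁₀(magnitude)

dB = 20 log₁₀(7910.0) = 78.0 dB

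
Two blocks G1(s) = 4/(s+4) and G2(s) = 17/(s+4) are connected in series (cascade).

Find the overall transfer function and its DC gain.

Series: multiply transfer functions. G_eq = 4/(s+4) × 17/(s+4) = 68/((s+4)(s+4)). DC gain = 68/(4×4) = 4.25.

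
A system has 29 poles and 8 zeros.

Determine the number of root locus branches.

Root locus has n branches where n = number of poles = 29.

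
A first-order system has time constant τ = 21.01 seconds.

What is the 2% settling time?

For first-order system, 2% settling time ≈ 4τ = 4 × 21.01 = 84.04 s.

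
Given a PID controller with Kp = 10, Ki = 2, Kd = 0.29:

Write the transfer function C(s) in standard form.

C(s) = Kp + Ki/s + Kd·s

Substituting values: C(s) = 10 + 2/s + 0.29s = (0.29s² + 10s + 2)/s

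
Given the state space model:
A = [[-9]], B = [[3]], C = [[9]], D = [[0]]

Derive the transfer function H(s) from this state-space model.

(sI - A)⁻¹ = 1/(s + 9). H(s) = 9 × 3/(s + 9) + 0 = 27/(s + 9).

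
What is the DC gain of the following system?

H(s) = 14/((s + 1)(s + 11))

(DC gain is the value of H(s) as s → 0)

DC gain = H(0) = 14/(1 × 11) = 14/11 = 1.2727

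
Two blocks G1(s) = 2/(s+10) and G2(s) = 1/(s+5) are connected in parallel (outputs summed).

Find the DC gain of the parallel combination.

Parallel: G_eq = G1 + G2. DC gain = G1(0) + G2(0) = 2/10 + 1/5 = 0.2 + 0.2 = 0.4.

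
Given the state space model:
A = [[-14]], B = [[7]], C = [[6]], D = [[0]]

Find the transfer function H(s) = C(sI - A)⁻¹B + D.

(sI - A)⁻¹ = 1/(s + 14). H(s) = 6 × 7/(s + 14) + 0 = 42/(s + 14).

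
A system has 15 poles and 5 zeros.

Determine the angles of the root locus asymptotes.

n - m = 15 - 5 = 10. Angles: θk = (2k + 1)·180°/10 = 18°, 54°, 90°, 126°, 162°, 198°, 234°, 270°, 306°, 342°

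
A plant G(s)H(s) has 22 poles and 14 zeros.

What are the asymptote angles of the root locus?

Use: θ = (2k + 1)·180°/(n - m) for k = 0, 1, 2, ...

n - m = 22 - 14 = 8. Angles: θk = (2k + 1)·180°/8 = 22.5°, 67.5°, 112.5°, 157.5°, 202.5°, 247.5°, 292.5°, 337.5°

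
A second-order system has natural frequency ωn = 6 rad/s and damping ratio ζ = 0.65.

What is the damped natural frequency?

ωd = ωn√(1 - ζ²) = 6√(1 - 0.65²) = 4.56 rad/s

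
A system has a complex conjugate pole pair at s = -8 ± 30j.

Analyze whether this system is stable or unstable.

Real part of poles is -8 (< 0, left half-plane). Stable.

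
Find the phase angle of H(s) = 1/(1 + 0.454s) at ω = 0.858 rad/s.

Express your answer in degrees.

Phase = -arctan(ωτ) = -arctan(0.858 × 0.454) = -21.3°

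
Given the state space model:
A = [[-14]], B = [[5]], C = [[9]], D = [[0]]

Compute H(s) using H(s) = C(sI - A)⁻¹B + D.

(sI - A)⁻¹ = 1/(s + 14). H(s) = 9 × 5/(s + 14) + 0 = 45/(s + 14).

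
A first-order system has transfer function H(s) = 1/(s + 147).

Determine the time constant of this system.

For H(s) = 1/(s + 1/τ), the pole is at -1/τ = -147, so τ = 1/147 = 0.0068 s.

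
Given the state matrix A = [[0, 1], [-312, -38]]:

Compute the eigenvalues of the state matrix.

det(A - λI) = λ² - (-38)λ + 312 = (λ - (-12))(λ - (-26)). Eigenvalues: -12, -26.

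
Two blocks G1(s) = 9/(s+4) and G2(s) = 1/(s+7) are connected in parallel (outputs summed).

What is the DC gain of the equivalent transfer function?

Parallel: G_eq = G1 + G2. DC gain = G1(0) + G2(0) = 9/4 + 1/7 = 2.25 + 0.1429 = 2.3929.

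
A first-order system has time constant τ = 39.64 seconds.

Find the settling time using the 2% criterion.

For first-order system, 2% settling time ≈ 4τ = 4 × 39.64 = 158.56 s.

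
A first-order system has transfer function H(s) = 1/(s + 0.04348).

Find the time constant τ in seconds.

For H(s) = 1/(s + 1/τ), the pole is at -1/τ = -0.04348, so τ = 1/0.04348 = 23 s.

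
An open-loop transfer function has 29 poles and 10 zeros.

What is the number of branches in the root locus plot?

Root locus has n branches where n = number of poles = 29.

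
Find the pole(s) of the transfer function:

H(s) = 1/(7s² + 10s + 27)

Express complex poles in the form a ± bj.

Discriminant = 10² - 4×7×27 = 100 - 756 = -656 < 0, so the poles are a complex conjugate pair s = (-10 ± j√656)/(2×7). Real part = -10/(2×7) = -10/14 ≈ -0.7143; imaginary part = ±√656/(2×7) ≈ 1.8295. Poles: s = -0.7143 ± 1.8295j.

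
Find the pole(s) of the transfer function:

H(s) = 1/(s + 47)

Pole is where denominator = 0: s + 47 = 0, so s = -47.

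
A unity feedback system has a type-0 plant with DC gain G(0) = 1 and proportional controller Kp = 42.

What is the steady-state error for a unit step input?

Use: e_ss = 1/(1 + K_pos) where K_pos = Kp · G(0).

K_pos = Kp · G(0) = 42 × 1 = 42. e_ss = 1/(1 + 42) = 0.0233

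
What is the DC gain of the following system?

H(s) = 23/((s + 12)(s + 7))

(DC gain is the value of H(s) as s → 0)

DC gain = H(0) = 23/(12 × 7) = 23/84 = 0.2738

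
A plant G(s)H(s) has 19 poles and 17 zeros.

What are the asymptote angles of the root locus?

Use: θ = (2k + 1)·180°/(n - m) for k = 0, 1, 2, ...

n - m = 19 - 17 = 2. Angles: θk = (2k + 1)·180°/2 = 90°, 270°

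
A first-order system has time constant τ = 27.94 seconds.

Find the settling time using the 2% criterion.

For first-order system, 2% settling time ≈ 4τ = 4 × 27.94 = 111.76 s.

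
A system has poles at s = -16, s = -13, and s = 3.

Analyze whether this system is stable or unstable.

Pole(s) at s = 3 are not in the left half-plane. System is unstable.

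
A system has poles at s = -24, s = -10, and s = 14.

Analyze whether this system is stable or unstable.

Pole(s) at s = 14 are not in the left half-plane. System is unstable.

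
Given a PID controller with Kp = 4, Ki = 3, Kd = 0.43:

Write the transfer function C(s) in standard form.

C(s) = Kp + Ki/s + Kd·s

Substituting values: C(s) = 4 + 3/s + 0.43s = (0.43s² + 4s + 3)/s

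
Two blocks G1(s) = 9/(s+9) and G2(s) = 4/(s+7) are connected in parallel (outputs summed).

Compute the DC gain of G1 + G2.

Parallel: G_eq = G1 + G2. DC gain = G1(0) + G2(0) = 9/9 + 4/7 = 1 + 0.5714 = 1.5714.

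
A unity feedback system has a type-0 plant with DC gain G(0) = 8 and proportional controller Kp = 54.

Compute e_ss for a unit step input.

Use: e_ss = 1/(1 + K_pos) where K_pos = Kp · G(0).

K_pos = Kp · G(0) = 54 × 8 = 432. e_ss = 1/(1 + 432) = 0.0023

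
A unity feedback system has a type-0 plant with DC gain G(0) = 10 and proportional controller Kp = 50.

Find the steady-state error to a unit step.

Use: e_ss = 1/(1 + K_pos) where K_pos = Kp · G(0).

K_pos = Kp · G(0) = 50 × 10 = 500. e_ss = 1/(1 + 500) = 0.0020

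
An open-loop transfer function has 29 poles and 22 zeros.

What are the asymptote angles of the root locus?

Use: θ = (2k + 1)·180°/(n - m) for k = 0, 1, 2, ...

n - m = 29 - 22 = 7. Angles: θk = (2k + 1)·180°/7 = 25.71°, 77.14°, 128.57°, 180°, 231.43°, 282.86°, 334.29°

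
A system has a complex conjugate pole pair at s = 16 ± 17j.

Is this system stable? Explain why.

Real part of poles is 16 (> 0, right half-plane). Unstable.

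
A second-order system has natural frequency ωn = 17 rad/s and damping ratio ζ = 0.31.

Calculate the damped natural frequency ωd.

ωd = ωn√(1 - ζ²) = 17√(1 - 0.31²) = 16.16 rad/s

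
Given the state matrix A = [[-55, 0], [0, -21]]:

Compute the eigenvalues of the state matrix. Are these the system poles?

For diagonal matrix, eigenvalues are diagonal entries: λ₁ = -55, λ₂ = -21. Eigenvalues of A = system poles.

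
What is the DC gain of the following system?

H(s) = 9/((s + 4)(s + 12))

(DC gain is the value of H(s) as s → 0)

DC gain = H(0) = 9/(4 × 12) = 9/48 = 0.1875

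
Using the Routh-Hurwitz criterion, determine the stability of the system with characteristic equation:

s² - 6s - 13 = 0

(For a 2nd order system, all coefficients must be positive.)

Coefficients: 1, -6, -13. b=-6, c=-13 not positive, so system is unstable.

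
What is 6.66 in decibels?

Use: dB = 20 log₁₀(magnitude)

dB = 20 log₁₀(6.66) = 16.5 dB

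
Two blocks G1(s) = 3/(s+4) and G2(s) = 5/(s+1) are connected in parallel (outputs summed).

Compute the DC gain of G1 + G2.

Parallel: G_eq = G1 + G2. DC gain = G1(0) + G2(0) = 3/4 + 5/1 = 0.75 + 5 = 5.75.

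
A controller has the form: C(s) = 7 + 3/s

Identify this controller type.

This is a Proportional-Integral (PI) controller.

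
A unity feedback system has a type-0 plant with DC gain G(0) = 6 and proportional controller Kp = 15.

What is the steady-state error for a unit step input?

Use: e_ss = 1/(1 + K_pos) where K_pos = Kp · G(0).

K_pos = Kp · G(0) = 15 × 6 = 90. e_ss = 1/(1 + 90) = 0.0110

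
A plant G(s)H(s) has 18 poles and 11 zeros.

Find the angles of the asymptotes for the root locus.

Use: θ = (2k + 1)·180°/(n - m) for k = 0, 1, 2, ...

n - m = 18 - 11 = 7. Angles: θk = (2k + 1)·180°/7 = 25.71°, 77.14°, 128.57°, 180°, 231.43°, 282.86°, 334.29°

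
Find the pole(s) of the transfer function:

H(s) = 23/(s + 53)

Pole is where denominator = 0: s + 53 = 0, so s = -53.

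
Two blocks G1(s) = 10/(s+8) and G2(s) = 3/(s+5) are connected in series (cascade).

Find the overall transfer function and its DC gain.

Series: multiply transfer functions. G_eq = 10/(s+8) × 3/(s+5) = 30/((s+8)(s+5)). DC gain = 30/(8×5) = 0.75.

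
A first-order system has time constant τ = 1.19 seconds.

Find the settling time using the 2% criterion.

For first-order system, 2% settling time ≈ 4τ = 4 × 1.19 = 4.76 s.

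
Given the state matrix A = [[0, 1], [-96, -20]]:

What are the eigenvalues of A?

det(A - λI) = λ² - (-20)λ + 96 = (λ - (-8))(λ - (-12)). Eigenvalues: -8, -12.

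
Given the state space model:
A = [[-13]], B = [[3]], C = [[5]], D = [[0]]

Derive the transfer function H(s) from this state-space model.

(sI - A)⁻¹ = 1/(s + 13). H(s) = 5 × 3/(s + 13) + 0 = 15/(s + 13).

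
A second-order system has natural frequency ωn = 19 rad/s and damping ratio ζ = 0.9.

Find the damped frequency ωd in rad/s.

ωd = ωn√(1 - ζ²) = 19√(1 - 0.9²) = 8.28 rad/s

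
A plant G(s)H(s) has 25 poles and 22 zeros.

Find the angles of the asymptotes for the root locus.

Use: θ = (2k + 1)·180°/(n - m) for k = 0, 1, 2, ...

n - m = 25 - 22 = 3. Angles: θk = (2k + 1)·180°/3 = 60°, 180°, 300°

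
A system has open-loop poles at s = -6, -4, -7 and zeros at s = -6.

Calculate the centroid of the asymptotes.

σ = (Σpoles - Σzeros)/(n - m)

σ = (Σpoles - Σzeros)/(n - m) = (-17 - (-6))/(3 - 1) = -11/2 = -5.5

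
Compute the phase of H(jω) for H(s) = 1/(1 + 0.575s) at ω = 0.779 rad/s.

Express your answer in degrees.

Phase = -arctan(ωτ) = -arctan(0.779 × 0.575) = -24.1°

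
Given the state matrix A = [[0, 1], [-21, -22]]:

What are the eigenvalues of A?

det(A - λI) = λ² - (-22)λ + 21 = (λ - (-21))(λ - (-1)). Eigenvalues: -21, -1.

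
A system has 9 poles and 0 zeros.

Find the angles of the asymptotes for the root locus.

n - m = 9 - 0 = 9. Angles: θk = (2k + 1)·180°/9 = 20°, 60°, 100°, 140°, 180°, 220°, 260°, 300°, 340°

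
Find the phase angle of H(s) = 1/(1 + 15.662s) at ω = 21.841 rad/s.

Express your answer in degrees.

Phase = -arctan(ωτ) = -arctan(21.841 × 15.662) = -89.8°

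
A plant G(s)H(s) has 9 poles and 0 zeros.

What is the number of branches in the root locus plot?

Root locus has n branches where n = number of poles = 9.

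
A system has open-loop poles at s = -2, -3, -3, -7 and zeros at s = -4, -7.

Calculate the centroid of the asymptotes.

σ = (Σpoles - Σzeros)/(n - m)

σ = (Σpoles - Σzeros)/(n - m) = (-15 - (-11))/(4 - 2) = -4/2 = -2.0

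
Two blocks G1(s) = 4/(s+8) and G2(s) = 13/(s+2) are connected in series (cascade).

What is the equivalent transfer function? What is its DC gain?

Series: multiply transfer functions. G_eq = 4/(s+8) × 13/(s+2) = 52/((s+8)(s+2)). DC gain = 52/(8×2) = 3.25.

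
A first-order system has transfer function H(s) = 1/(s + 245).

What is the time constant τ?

For H(s) = 1/(s + 1/τ), the pole is at -1/τ = -245, so τ = 1/245 = 0.0041 s.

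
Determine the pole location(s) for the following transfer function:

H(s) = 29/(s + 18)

Pole is where denominator = 0: s + 18 = 0, so s = -18.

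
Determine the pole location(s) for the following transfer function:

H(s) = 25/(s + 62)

Pole is where denominator = 0: s + 62 = 0, so s = -62.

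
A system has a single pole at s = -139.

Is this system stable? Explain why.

Pole at s = -139 is in the left half-plane. Stable.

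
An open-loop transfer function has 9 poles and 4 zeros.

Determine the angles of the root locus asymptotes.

n - m = 9 - 4 = 5. Angles: θk = (2k + 1)·180°/5 = 36°, 108°, 180°, 252°, 324°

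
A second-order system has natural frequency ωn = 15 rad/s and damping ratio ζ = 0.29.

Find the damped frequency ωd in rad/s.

ωd = ωn√(1 - ζ²) = 15√(1 - 0.29²) = 14.36 rad/s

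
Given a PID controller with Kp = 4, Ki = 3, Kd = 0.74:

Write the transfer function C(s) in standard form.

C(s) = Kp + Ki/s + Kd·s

Substituting values: C(s) = 4 + 3/s + 0.74s = (0.74s² + 4s + 3)/s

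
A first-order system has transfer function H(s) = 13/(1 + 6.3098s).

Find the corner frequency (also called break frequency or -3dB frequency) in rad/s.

Corner frequency = 1/τ = 1/6.3098 = 0.158 rad/s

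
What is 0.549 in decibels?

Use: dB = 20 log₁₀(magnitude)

dB = 20 log₁₀(0.549) = -5.2 dB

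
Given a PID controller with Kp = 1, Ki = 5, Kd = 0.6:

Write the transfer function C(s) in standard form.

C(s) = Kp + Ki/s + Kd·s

Substituting values: C(s) = 1 + 5/s + 0.6s = (0.6s² + s + 5)/s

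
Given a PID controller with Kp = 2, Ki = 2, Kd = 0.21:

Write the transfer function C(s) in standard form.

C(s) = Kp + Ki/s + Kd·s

Substituting values: C(s) = 2 + 2/s + 0.21s = (0.21s² + 2s + 2)/s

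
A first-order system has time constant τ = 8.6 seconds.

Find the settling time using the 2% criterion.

For first-order system, 2% settling time ≈ 4τ = 4 × 8.6 = 34.4 s.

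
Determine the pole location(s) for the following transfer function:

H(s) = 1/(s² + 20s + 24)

Discriminant = 20² - 4×1×24 = 400 - 96 = 304 > 0, so two distinct real poles. Using quadratic formula: s = (-20 ± √304)/(2×1) = (-20 ± √304)/2, with √304 ≈ 17.4356. s₁ ≈ -1.2822, s₂ ≈ -18.7178. Poles: s₁ = -1.2822, s₂ = -18.7178.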